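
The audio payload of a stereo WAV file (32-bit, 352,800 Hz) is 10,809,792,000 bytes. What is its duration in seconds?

3,830 seconds

Byte rate = 352,800 × 4 × 2 = 2,822,400 bytes/s.
Duration = 10,809,792,000 / 2,822,400 = 3,830 s.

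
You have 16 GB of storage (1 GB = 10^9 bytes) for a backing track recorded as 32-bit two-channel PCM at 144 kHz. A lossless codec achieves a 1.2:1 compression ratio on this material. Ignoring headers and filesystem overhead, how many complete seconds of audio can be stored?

16,666 seconds

Uncompressed byte rate = 144,000 × 4 × 2 = 1,152,000 bytes/s.
After 1.2:1 compression, effective rate ≈ 960000 bytes/s.
Capacity = 16 × 1,000,000,000 = 16,000,000,000 bytes.
16,000,000,000 / effective rate ≈ 16666.67 s → 16,666 seconds.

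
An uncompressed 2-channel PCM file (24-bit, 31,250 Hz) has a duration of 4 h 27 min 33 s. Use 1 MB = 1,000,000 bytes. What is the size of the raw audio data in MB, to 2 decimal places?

3009.94 MB

Duration = 4 h 27 min 33 s = 16,053 s.
Bytes = 31,250 samples/s × 16,053 s × 3 bytes/sample × 2 ch = 3,009,937,500 bytes.
3,009,937,500 / 1,000,000 = 3009.94 MB.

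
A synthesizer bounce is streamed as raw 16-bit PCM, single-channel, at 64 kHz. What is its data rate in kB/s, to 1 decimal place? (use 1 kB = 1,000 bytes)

128.0 kB/s

Bit rate = 64,000 × 16 × 1 = 1,024,000 bits/s.
1,024,000 / 8 = 128,000 B/s = 128.0 kB/s.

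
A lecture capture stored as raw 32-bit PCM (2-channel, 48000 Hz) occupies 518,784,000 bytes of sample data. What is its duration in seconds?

1,351 seconds

Byte rate = 48,000 × 4 × 2 = 384,000 bytes/s.
Duration = 518,784,000 / 384,000 = 1,351 s.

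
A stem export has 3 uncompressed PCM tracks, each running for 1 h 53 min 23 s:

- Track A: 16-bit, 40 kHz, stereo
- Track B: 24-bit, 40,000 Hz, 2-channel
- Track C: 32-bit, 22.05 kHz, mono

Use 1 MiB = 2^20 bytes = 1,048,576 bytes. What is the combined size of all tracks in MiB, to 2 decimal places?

1 h 53 min 23 s = 6,803 s.
Track A: 40,000 × 6,803 × 2 × 2 = 1,088,480,000 bytes.
Track B: 40,000 × 6,803 × 3 × 2 = 1,632,720,000 bytes.
Track C: 22,050 × 6,803 × 4 × 1 = 600,024,600 bytes.
Total = 3,321,224,600 bytes = 3167.37 MiB.

3167.37 MiB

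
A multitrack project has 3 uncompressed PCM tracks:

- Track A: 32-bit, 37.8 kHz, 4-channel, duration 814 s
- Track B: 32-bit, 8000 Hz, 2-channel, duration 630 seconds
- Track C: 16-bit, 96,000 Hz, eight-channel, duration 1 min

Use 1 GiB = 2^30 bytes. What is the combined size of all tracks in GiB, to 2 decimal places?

Track A: 37,800 × 814 × 4 × 4 = 492,307,200 bytes.
Track B: 8,000 × 630 × 4 × 2 = 40,320,000 bytes.
Track C: 1 min = 60 s; 96,000 × 60 × 2 × 8 = 92,160,000 bytes.
Total = 624,787,200 bytes = 0.58 GiB.

0.58 GiB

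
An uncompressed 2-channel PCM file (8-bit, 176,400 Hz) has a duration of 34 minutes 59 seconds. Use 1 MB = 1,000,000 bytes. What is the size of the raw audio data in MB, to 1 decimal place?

740.5 MB

Duration = 34 minutes 59 seconds = 2,099 s.
Bytes = 176,400 samples/s × 2,099 s × 1 bytes/sample × 2 ch = 740,527,200 bytes.
740,527,200 / 1,000,000 = 740.5 MB.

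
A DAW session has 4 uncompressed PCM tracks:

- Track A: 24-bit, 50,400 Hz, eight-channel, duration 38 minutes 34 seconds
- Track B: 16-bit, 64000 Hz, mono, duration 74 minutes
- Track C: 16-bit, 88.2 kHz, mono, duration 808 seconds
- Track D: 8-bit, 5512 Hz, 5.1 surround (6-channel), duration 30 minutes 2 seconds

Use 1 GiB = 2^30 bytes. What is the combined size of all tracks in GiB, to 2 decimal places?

Track A: 38 minutes 34 seconds = 2,314 s; 50,400 × 2,314 × 3 × 8 = 2,799,014,400 bytes.
Track B: 74 minutes = 4,440 s; 64,000 × 4,440 × 2 × 1 = 568,320,000 bytes.
Track C: 88,200 × 808 × 2 × 1 = 142,531,200 bytes.
Track D: 30 minutes 2 seconds = 1,802 s; 5,512 × 1,802 × 1 × 6 = 59,595,744 bytes.
Total = 3,569,461,344 bytes = 3.32 GiB.

3.32 GiB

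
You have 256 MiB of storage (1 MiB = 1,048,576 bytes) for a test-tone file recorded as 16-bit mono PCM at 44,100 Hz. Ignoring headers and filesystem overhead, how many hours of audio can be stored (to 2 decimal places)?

Uncompressed byte rate = 44,100 × 2 × 1 = 88,200 bytes/s.
Capacity = 256 × 1,048,576 = 268,435,456 bytes.
268,435,456 / 88,200 ≈ 3043.49 s → 0.85 hours.

0.85 hours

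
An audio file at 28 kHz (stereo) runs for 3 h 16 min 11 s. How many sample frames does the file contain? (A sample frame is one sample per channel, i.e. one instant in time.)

329,588,000 sample frames

3 h 16 min 11 s = 11,771 s.
28,000 samples/s × 11,771 s = 329,588,000 frames.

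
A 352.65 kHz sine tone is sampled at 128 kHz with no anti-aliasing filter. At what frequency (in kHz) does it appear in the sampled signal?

Nyquist = 128,000/2 = 64,000 Hz; 352,650 Hz exceeds it.
Alias = |352,650 − 3×128,000| = |352,650 − 384,000| = 31,350 Hz = 31.35 kHz.

31.35 kHz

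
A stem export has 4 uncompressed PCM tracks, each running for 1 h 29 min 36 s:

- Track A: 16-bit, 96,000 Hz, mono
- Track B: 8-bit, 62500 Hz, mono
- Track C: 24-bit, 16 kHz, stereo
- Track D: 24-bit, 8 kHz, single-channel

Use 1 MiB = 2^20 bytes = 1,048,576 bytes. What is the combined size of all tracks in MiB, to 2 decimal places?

1 h 29 min 36 s = 5,376 s.
Track A: 96,000 × 5,376 × 2 × 1 = 1,032,192,000 bytes.
Track B: 62,500 × 5,376 × 1 × 1 = 336,000,000 bytes.
Track C: 16,000 × 5,376 × 3 × 2 = 516,096,000 bytes.
Track D: 8,000 × 5,376 × 3 × 1 = 129,024,000 bytes.
Total = 2,013,312,000 bytes = 1920.04 MiB.

1920.04 MiB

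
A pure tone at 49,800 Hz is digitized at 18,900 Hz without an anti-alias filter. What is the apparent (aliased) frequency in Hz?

6,900 Hz

Nyquist = 18,900/2 = 9,450 Hz; 49,800 Hz exceeds it.
Alias = |49,800 − 3×18,900| = |49,800 − 56,700| = 6,900 Hz.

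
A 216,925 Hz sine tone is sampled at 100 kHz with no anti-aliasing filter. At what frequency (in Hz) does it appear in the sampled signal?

Nyquist = 100,000/2 = 50,000 Hz; 216,925 Hz exceeds it.
Alias = |216,925 − 2×100,000| = |216,925 − 200,000| = 16,925 Hz.

16,925 Hz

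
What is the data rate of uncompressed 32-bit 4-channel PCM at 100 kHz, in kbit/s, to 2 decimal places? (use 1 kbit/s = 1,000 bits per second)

Bit rate = 100,000 × 32 × 4 = 12,800,000 bits/s.
= 12800.00 kbit/s.

12800.00 kbit/s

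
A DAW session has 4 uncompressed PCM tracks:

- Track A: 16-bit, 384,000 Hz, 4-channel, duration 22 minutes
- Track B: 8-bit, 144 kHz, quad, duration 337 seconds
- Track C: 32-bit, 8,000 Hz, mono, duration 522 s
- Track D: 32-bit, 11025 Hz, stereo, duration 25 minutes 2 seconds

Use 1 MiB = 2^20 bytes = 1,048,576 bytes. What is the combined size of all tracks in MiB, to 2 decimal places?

Track A: 22 minutes = 1,320 s; 384,000 × 1,320 × 2 × 4 = 4,055,040,000 bytes.
Track B: 144,000 × 337 × 1 × 4 = 194,112,000 bytes.
Track C: 8,000 × 522 × 4 × 1 = 16,704,000 bytes.
Track D: 25 minutes 2 seconds = 1,502 s; 11,025 × 1,502 × 4 × 2 = 132,476,400 bytes.
Total = 4,398,332,400 bytes = 4194.58 MiB.

4194.58 MiB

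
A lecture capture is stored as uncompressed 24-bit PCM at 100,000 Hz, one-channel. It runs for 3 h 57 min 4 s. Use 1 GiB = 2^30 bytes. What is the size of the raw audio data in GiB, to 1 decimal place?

4.0 GiB

Duration = 3 h 57 min 4 s = 14,224 s.
Bytes = 100,000 samples/s × 14,224 s × 3 bytes/sample × 1 ch = 4,267,200,000 bytes.
4,267,200,000 / 1,073,741,824 = 4.0 GiB.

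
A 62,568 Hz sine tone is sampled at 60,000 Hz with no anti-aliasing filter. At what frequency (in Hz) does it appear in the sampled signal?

Nyquist = 60,000/2 = 30,000 Hz; 62,568 Hz exceeds it.
Alias = |62,568 − 1×60,000| = |62,568 − 60,000| = 2,568 Hz.

2,568 Hz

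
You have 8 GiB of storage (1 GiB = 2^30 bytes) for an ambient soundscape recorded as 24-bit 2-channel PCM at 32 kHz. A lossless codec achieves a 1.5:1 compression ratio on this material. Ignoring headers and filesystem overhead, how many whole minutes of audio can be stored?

Uncompressed byte rate = 32,000 × 3 × 2 = 192,000 bytes/s.
After 1.5:1 compression, effective rate ≈ 128000 bytes/s.
Capacity = 8 × 1,073,741,824 = 8,589,934,592 bytes.
8,589,934,592 / effective rate ≈ 67108.86 s → 1,118 minutes.

1,118 minutes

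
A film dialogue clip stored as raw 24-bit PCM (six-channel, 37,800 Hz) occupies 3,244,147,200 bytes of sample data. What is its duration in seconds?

4,768 seconds

Byte rate = 37,800 × 3 × 6 = 680,400 bytes/s.
Duration = 3,244,147,200 / 680,400 = 4,768 s.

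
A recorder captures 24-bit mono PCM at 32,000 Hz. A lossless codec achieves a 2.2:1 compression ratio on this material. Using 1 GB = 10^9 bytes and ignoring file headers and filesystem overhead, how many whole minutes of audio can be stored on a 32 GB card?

12,222 minutes

Uncompressed byte rate = 32,000 × 3 × 1 = 96,000 bytes/s.
After 2.2:1 compression, effective rate ≈ 43636.36 bytes/s.
Capacity = 32 × 1,000,000,000 = 32,000,000,000 bytes.
32,000,000,000 / effective rate ≈ 733333.33 s → 12,222 minutes.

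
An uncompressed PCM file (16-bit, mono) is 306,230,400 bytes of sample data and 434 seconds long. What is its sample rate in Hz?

Bytes = sample_rate × seconds × bytes_per_sample × channels.
sample_rate = 306,230,400 / (434 × 2 × 1) = 306,230,400 / 868 = 352,800 Hz.

352,800 Hz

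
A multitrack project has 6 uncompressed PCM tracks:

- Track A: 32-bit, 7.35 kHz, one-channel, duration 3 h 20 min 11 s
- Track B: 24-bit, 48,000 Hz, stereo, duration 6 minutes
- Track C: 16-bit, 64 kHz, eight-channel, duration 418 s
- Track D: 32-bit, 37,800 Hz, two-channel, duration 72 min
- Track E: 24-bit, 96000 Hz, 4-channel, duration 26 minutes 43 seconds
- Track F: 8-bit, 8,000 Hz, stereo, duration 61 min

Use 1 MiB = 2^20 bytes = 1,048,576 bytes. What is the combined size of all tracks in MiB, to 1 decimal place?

3906.6 MiB

Track A: 3 h 20 min 11 s = 12,011 s; 7,350 × 12,011 × 4 × 1 = 353,123,400 bytes.
Track B: 6 minutes = 360 s; 48,000 × 360 × 3 × 2 = 103,680,000 bytes.
Track C: 64,000 × 418 × 2 × 8 = 428,032,000 bytes.
Track D: 72 min = 4,320 s; 37,800 × 4,320 × 4 × 2 = 1,306,368,000 bytes.
Track E: 26 minutes 43 seconds = 1,603 s; 96,000 × 1,603 × 3 × 4 = 1,846,656,000 bytes.
Track F: 61 min = 3,660 s; 8,000 × 3,660 × 1 × 2 = 58,560,000 bytes.
Total = 4,096,419,400 bytes = 3906.6 MiB.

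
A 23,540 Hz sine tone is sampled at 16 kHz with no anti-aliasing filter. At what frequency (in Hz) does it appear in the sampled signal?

Nyquist = 16,000/2 = 8,000 Hz; 23,540 Hz exceeds it.
Alias = |23,540 − 1×16,000| = |23,540 − 16,000| = 7,540 Hz.

7,540 Hz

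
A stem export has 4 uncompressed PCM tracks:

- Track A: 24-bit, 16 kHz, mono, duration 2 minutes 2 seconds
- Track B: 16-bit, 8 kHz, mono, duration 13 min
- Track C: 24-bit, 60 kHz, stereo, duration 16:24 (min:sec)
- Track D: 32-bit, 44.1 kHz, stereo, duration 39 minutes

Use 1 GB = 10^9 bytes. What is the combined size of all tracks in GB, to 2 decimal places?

Track A: 2 minutes 2 seconds = 122 s; 16,000 × 122 × 3 × 1 = 5,856,000 bytes.
Track B: 13 min = 780 s; 8,000 × 780 × 2 × 1 = 12,480,000 bytes.
Track C: 16:24 (min:sec) = 984 s; 60,000 × 984 × 3 × 2 = 354,240,000 bytes.
Track D: 39 minutes = 2,340 s; 44,100 × 2,340 × 4 × 2 = 825,552,000 bytes.
Total = 1,198,128,000 bytes = 1.20 GB.

1.20 GB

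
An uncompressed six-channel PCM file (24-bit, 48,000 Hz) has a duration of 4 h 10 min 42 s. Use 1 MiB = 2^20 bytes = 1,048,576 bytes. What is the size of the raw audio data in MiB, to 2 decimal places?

Duration = 4 h 10 min 42 s = 15,042 s.
Bytes = 48,000 samples/s × 15,042 s × 3 bytes/sample × 6 ch = 12,996,288,000 bytes.
12,996,288,000 / 1,048,576 = 12394.23 MiB.

12394.23 MiB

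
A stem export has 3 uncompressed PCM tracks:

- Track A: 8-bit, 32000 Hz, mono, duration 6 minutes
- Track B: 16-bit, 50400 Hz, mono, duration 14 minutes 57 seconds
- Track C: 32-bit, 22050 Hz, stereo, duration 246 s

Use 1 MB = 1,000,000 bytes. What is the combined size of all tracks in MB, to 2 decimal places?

145.33 MB

Track A: 6 minutes = 360 s; 32,000 × 360 × 1 × 1 = 11,520,000 bytes.
Track B: 14 minutes 57 seconds = 897 s; 50,400 × 897 × 2 × 1 = 90,417,600 bytes.
Track C: 22,050 × 246 × 4 × 2 = 43,394,400 bytes.
Total = 145,332,000 bytes = 145.33 MB.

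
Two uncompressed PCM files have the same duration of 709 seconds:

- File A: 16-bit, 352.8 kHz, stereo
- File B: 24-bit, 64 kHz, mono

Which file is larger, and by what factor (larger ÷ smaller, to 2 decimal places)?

File A: 352,800 × 2 × 2 = 1,411,200 bytes/s.
File B: 64,000 × 3 × 1 = 192,000 bytes/s.
File A is larger; ratio = 1,000,540,800 / 136,128,000 = 7.35.

File A, by a factor of 7.35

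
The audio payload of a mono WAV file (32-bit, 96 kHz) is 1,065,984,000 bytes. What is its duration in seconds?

Byte rate = 96,000 × 4 × 1 = 384,000 bytes/s.
Duration = 1,065,984,000 / 384,000 = 2,776 s.

2,776 seconds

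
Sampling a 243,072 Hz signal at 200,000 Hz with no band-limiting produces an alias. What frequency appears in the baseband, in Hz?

43,072 Hz

Nyquist = 200,000/2 = 100,000 Hz; 243,072 Hz exceeds it.
Alias = |243,072 − 1×200,000| = |243,072 − 200,000| = 43,072 Hz.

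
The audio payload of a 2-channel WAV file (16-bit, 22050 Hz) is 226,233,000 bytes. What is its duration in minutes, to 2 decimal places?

42.75 minutes

Byte rate = 22,050 × 2 × 2 = 88,200 bytes/s.
Duration = 226,233,000 / 88,200 = 2,565 s.
2,565 s / 60 = 42.75 minutes.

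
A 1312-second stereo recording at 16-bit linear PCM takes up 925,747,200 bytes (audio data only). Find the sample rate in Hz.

176,400 Hz

Bytes = sample_rate × seconds × bytes_per_sample × channels.
sample_rate = 925,747,200 / (1,312 × 2 × 2) = 925,747,200 / 5,248 = 176,400 Hz.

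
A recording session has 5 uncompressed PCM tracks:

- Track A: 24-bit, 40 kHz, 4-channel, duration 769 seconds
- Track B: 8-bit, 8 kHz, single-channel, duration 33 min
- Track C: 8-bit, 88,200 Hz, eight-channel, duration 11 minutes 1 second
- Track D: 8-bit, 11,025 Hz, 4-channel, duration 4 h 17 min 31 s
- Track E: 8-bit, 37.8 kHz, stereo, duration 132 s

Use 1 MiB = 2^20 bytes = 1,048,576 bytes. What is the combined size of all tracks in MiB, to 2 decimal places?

Track A: 40,000 × 769 × 3 × 4 = 369,120,000 bytes.
Track B: 33 min = 1,980 s; 8,000 × 1,980 × 1 × 1 = 15,840,000 bytes.
Track C: 11 minutes 1 second = 661 s; 88,200 × 661 × 1 × 8 = 466,401,600 bytes.
Track D: 4 h 17 min 31 s = 15,451 s; 11,025 × 15,451 × 1 × 4 = 681,389,100 bytes.
Track E: 37,800 × 132 × 1 × 2 = 9,979,200 bytes.
Total = 1,542,729,900 bytes = 1471.26 MiB.

1471.26 MiB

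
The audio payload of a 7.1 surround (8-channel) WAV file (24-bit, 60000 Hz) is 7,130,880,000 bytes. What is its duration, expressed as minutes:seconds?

Byte rate = 60,000 × 3 × 8 = 1,440,000 bytes/s.
Duration = 7,130,880,000 / 1,440,000 = 4,952 s.
4,952 s = 82:32.

82:32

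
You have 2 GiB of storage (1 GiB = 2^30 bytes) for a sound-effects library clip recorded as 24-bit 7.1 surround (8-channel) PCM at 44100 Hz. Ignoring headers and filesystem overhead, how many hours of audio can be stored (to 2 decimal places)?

0.56 hours

Uncompressed byte rate = 44,100 × 3 × 8 = 1,058,400 bytes/s.
Capacity = 2 × 1,073,741,824 = 2,147,483,648 bytes.
2,147,483,648 / 1,058,400 ≈ 2028.99 s → 0.56 hours.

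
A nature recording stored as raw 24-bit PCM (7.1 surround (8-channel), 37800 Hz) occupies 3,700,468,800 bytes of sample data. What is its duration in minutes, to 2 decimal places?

Byte rate = 37,800 × 3 × 8 = 907,200 bytes/s.
Duration = 3,700,468,800 / 907,200 = 4,079 s.
4,079 s / 60 = 67.98 minutes.

67.98 minutes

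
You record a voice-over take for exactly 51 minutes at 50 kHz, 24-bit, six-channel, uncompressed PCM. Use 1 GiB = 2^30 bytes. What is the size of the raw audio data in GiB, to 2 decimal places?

Duration = exactly 51 minutes = 3,060 s.
Bytes = 50,000 samples/s × 3,060 s × 3 bytes/sample × 6 ch = 2,754,000,000 bytes.
2,754,000,000 / 1,073,741,824 = 2.56 GiB.

2.56 GiB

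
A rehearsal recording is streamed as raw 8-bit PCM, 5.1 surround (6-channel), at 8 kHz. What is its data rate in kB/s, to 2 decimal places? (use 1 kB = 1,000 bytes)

48.00 kB/s

Bit rate = 8,000 × 8 × 6 = 384,000 bits/s.
384,000 / 8 = 48,000 B/s = 48.00 kB/s.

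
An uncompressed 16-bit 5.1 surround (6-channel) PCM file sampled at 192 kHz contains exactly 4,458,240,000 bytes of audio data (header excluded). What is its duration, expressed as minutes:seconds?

32:15

Byte rate = 192,000 × 2 × 6 = 2,304,000 bytes/s.
Duration = 4,458,240,000 / 2,304,000 = 1,935 s.
1,935 s = 32:15.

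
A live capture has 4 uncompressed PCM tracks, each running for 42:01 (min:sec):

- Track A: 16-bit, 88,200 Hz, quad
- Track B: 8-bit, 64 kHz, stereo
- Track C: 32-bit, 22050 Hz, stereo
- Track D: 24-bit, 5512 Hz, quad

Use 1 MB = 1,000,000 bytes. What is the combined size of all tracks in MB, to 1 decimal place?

2713.0 MB

42:01 (min:sec) = 2,521 s.
Track A: 88,200 × 2,521 × 2 × 4 = 1,778,817,600 bytes.
Track B: 64,000 × 2,521 × 1 × 2 = 322,688,000 bytes.
Track C: 22,050 × 2,521 × 4 × 2 = 444,704,400 bytes.
Track D: 5,512 × 2,521 × 3 × 4 = 166,749,024 bytes.
Total = 2,712,959,024 bytes = 2713.0 MB.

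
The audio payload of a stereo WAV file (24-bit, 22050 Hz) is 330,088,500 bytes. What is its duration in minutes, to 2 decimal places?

Byte rate = 22,050 × 3 × 2 = 132,300 bytes/s.
Duration = 330,088,500 / 132,300 = 2,495 s.
2,495 s / 60 = 41.58 minutes.

41.58 minutes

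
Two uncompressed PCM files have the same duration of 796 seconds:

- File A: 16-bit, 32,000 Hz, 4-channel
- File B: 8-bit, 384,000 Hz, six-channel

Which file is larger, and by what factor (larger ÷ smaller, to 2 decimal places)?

File A: 32,000 × 2 × 4 = 256,000 bytes/s.
File B: 384,000 × 1 × 6 = 2,304,000 bytes/s.
File B is larger; ratio = 1,833,984,000 / 203,776,000 = 9.00.

File B, by a factor of 9.00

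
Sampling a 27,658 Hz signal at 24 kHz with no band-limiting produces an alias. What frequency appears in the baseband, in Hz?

3,658 Hz

Nyquist = 24,000/2 = 12,000 Hz; 27,658 Hz exceeds it.
Alias = |27,658 − 1×24,000| = |27,658 − 24,000| = 3,658 Hz.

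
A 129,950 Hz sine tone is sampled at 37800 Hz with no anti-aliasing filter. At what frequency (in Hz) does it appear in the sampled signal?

16,550 Hz

Nyquist = 37,800/2 = 18,900 Hz; 129,950 Hz exceeds it.
Alias = |129,950 − 3×37,800| = |129,950 − 113,400| = 16,550 Hz.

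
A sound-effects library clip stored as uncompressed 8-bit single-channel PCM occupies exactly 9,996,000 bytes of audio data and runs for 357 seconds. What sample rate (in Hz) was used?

Bytes = sample_rate × seconds × bytes_per_sample × channels.
sample_rate = 9,996,000 / (357 × 1 × 1) = 9,996,000 / 357 = 28,000 Hz.

28,000 Hz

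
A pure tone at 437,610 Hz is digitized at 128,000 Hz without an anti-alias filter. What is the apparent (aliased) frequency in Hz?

Nyquist = 128,000/2 = 64,000 Hz; 437,610 Hz exceeds it.
Alias = |437,610 − 3×128,000| = |437,610 − 384,000| = 53,610 Hz.

53,610 Hz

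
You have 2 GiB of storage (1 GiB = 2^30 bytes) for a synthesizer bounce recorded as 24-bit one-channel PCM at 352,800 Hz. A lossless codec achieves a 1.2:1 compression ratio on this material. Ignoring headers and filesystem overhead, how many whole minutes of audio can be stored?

40 minutes

Uncompressed byte rate = 352,800 × 3 × 1 = 1,058,400 bytes/s.
After 1.2:1 compression, effective rate ≈ 882000 bytes/s.
Capacity = 2 × 1,073,741,824 = 2,147,483,648 bytes.
2,147,483,648 / effective rate ≈ 2434.79 s → 40 minutes.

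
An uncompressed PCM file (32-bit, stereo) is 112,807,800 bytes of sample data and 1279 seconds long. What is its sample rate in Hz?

11,025 Hz

Bytes = sample_rate × seconds × bytes_per_sample × channels.
sample_rate = 112,807,800 / (1,279 × 4 × 2) = 112,807,800 / 10,232 = 11,025 Hz.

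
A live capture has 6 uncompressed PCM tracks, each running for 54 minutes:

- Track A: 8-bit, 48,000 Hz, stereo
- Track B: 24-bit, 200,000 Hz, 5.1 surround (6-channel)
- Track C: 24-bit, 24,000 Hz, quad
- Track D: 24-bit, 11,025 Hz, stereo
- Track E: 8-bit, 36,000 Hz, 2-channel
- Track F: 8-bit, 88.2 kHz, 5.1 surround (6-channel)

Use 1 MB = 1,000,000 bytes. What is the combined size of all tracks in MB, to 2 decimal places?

54 minutes = 3,240 s.
Track A: 48,000 × 3,240 × 1 × 2 = 311,040,000 bytes.
Track B: 200,000 × 3,240 × 3 × 6 = 11,664,000,000 bytes.
Track C: 24,000 × 3,240 × 3 × 4 = 933,120,000 bytes.
Track D: 11,025 × 3,240 × 3 × 2 = 214,326,000 bytes.
Track E: 36,000 × 3,240 × 1 × 2 = 233,280,000 bytes.
Track F: 88,200 × 3,240 × 1 × 6 = 1,714,608,000 bytes.
Total = 15,070,374,000 bytes = 15070.37 MB.

15070.37 MB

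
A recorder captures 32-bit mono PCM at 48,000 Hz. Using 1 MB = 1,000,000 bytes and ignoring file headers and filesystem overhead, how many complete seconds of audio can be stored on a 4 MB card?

Uncompressed byte rate = 48,000 × 4 × 1 = 192,000 bytes/s.
Capacity = 4 × 1,000,000 = 4,000,000 bytes.
4,000,000 / 192,000 ≈ 20.83 s → 20 seconds.

20 seconds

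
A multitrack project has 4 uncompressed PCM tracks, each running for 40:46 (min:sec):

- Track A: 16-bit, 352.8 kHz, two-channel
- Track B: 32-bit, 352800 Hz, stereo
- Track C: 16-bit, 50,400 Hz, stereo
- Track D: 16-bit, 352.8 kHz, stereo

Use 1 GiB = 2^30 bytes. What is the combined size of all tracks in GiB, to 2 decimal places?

13.32 GiB

40:46 (min:sec) = 2,446 s.
Track A: 352,800 × 2,446 × 2 × 2 = 3,451,795,200 bytes.
Track B: 352,800 × 2,446 × 4 × 2 = 6,903,590,400 bytes.
Track C: 50,400 × 2,446 × 2 × 2 = 493,113,600 bytes.
Track D: 352,800 × 2,446 × 2 × 2 = 3,451,795,200 bytes.
Total = 14,300,294,400 bytes = 13.32 GiB.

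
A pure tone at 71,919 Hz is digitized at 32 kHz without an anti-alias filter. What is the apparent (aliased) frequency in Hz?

7,919 Hz

Nyquist = 32,000/2 = 16,000 Hz; 71,919 Hz exceeds it.
Alias = |71,919 − 2×32,000| = |71,919 − 64,000| = 7,919 Hz.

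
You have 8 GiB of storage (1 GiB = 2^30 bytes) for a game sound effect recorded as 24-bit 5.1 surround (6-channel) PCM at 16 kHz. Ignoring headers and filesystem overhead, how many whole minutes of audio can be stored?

497 minutes

Uncompressed byte rate = 16,000 × 3 × 6 = 288,000 bytes/s.
Capacity = 8 × 1,073,741,824 = 8,589,934,592 bytes.
8,589,934,592 / 288,000 ≈ 29826.16 s → 497 minutes.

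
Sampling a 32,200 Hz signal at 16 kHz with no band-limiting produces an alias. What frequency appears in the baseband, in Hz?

200 Hz

Nyquist = 16,000/2 = 8,000 Hz; 32,200 Hz exceeds it.
Alias = |32,200 − 2×16,000| = |32,200 − 32,000| = 200 Hz.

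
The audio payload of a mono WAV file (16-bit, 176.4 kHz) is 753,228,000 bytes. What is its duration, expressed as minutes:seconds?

35:35

Byte rate = 176,400 × 2 × 1 = 352,800 bytes/s.
Duration = 753,228,000 / 352,800 = 2,135 s.
2,135 s = 35:35.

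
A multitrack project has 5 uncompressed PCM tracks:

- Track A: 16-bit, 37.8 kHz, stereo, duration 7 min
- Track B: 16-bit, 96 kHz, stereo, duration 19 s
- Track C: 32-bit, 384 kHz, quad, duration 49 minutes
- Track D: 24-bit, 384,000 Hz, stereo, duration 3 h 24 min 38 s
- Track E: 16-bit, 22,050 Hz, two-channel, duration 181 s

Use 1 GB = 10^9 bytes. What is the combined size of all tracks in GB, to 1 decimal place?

Track A: 7 min = 420 s; 37,800 × 420 × 2 × 2 = 63,504,000 bytes.
Track B: 96,000 × 19 × 2 × 2 = 7,296,000 bytes.
Track C: 49 minutes = 2,940 s; 384,000 × 2,940 × 4 × 4 = 18,063,360,000 bytes.
Track D: 3 h 24 min 38 s = 12,278 s; 384,000 × 12,278 × 3 × 2 = 28,288,512,000 bytes.
Track E: 22,050 × 181 × 2 × 2 = 15,964,200 bytes.
Total = 46,438,636,200 bytes = 46.4 GB.

46.4 GB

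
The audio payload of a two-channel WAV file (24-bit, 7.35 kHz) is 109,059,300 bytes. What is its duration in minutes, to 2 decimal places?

41.22 minutes

Byte rate = 7,350 × 3 × 2 = 44,100 bytes/s.
Duration = 109,059,300 / 44,100 = 2,473 s.
2,473 s / 60 = 41.22 minutes.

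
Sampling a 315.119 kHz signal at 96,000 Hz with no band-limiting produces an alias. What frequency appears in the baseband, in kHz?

27.119 kHz

Nyquist = 96,000/2 = 48,000 Hz; 315,119 Hz exceeds it.
Alias = |315,119 − 3×96,000| = |315,119 − 288,000| = 27,119 Hz = 27.119 kHz.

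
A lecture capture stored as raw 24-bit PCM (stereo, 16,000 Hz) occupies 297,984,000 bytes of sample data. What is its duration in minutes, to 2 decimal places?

Byte rate = 16,000 × 3 × 2 = 96,000 bytes/s.
Duration = 297,984,000 / 96,000 = 3,104 s.
3,104 s / 60 = 51.73 minutes.

51.73 minutes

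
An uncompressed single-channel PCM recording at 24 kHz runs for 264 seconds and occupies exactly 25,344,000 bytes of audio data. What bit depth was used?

32 bits

Bytes per sample = 25,344,000 / (24,000 × 264 × 1) = 25,344,000 / 6,336,000 = 4.
Bit depth = 4 × 8 = 32 bits.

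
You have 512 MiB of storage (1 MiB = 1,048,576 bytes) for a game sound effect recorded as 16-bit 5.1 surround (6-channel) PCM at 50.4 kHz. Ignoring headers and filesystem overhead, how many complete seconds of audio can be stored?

887 seconds

Uncompressed byte rate = 50,400 × 2 × 6 = 604,800 bytes/s.
Capacity = 512 × 1,048,576 = 536,870,912 bytes.
536,870,912 / 604,800 ≈ 887.68 s → 887 seconds.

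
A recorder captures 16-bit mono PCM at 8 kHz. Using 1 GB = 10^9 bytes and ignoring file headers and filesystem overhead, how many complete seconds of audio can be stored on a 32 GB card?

Uncompressed byte rate = 8,000 × 2 × 1 = 16,000 bytes/s.
Capacity = 32 × 1,000,000,000 = 32,000,000,000 bytes.
32,000,000,000 / 16,000 ≈ 2000000 s → 2,000,000 seconds.

2,000,000 seconds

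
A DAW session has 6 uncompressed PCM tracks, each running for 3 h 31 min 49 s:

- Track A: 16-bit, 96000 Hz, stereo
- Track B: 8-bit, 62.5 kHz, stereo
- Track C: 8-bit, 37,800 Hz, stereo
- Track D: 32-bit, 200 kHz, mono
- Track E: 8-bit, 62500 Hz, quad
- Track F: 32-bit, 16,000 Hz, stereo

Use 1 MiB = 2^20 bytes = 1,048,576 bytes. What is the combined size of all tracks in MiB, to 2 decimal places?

3 h 31 min 49 s = 12,709 s.
Track A: 96,000 × 12,709 × 2 × 2 = 4,880,256,000 bytes.
Track B: 62,500 × 12,709 × 1 × 2 = 1,588,625,000 bytes.
Track C: 37,800 × 12,709 × 1 × 2 = 960,800,400 bytes.
Track D: 200,000 × 12,709 × 4 × 1 = 10,167,200,000 bytes.
Track E: 62,500 × 12,709 × 1 × 4 = 3,177,250,000 bytes.
Track F: 16,000 × 12,709 × 4 × 2 = 1,626,752,000 bytes.
Total = 22,400,883,400 bytes = 21363.15 MiB.

21363.15 MiB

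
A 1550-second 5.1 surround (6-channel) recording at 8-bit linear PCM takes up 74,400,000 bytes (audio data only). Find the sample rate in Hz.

8,000 Hz

Bytes = sample_rate × seconds × bytes_per_sample × channels.
sample_rate = 74,400,000 / (1,550 × 1 × 6) = 74,400,000 / 9,300 = 8,000 Hz.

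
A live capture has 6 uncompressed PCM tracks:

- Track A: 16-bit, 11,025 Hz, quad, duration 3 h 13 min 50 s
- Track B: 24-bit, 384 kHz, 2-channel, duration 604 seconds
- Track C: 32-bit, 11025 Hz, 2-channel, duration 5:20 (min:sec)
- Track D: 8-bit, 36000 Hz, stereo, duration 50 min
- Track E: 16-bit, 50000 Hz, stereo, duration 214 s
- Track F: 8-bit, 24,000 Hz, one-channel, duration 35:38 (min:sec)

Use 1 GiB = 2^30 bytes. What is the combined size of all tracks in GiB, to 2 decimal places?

Track A: 3 h 13 min 50 s = 11,630 s; 11,025 × 11,630 × 2 × 4 = 1,025,766,000 bytes.
Track B: 384,000 × 604 × 3 × 2 = 1,391,616,000 bytes.
Track C: 5:20 (min:sec) = 320 s; 11,025 × 320 × 4 × 2 = 28,224,000 bytes.
Track D: 50 min = 3,000 s; 36,000 × 3,000 × 1 × 2 = 216,000,000 bytes.
Track E: 50,000 × 214 × 2 × 2 = 42,800,000 bytes.
Track F: 35:38 (min:sec) = 2,138 s; 24,000 × 2,138 × 1 × 1 = 51,312,000 bytes.
Total = 2,755,718,000 bytes = 2.57 GiB.

2.57 GiB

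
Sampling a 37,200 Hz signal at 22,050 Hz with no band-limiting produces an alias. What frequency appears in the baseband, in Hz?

Nyquist = 22,050/2 = 11,025 Hz; 37,200 Hz exceeds it.
Alias = |37,200 − 2×22,050| = |37,200 − 44,100| = 6,900 Hz.

6,900 Hz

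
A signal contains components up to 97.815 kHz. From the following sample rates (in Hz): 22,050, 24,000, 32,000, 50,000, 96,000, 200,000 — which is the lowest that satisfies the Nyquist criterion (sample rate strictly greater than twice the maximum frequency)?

Need sample rate > 2 × 97,815 = 195,630 Hz.
Lowest listed rate above 195,630 Hz is 200,000 Hz.

200,000 Hz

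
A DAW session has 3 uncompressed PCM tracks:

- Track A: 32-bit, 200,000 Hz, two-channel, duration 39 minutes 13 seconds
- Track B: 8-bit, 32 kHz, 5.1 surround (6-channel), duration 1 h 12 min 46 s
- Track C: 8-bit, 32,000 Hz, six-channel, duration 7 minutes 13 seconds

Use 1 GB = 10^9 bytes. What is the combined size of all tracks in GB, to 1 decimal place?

Track A: 39 minutes 13 seconds = 2,353 s; 200,000 × 2,353 × 4 × 2 = 3,764,800,000 bytes.
Track B: 1 h 12 min 46 s = 4,366 s; 32,000 × 4,366 × 1 × 6 = 838,272,000 bytes.
Track C: 7 minutes 13 seconds = 433 s; 32,000 × 433 × 1 × 6 = 83,136,000 bytes.
Total = 4,686,208,000 bytes = 4.7 GB.

4.7 GB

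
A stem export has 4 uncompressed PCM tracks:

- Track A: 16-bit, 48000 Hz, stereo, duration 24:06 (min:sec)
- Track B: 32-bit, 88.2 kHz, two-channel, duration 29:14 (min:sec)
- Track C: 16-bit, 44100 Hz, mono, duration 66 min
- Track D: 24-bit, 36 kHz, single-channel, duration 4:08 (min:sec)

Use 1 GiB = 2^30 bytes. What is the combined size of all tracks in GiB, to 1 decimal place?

Track A: 24:06 (min:sec) = 1,446 s; 48,000 × 1,446 × 2 × 2 = 277,632,000 bytes.
Track B: 29:14 (min:sec) = 1,754 s; 88,200 × 1,754 × 4 × 2 = 1,237,622,400 bytes.
Track C: 66 min = 3,960 s; 44,100 × 3,960 × 2 × 1 = 349,272,000 bytes.
Track D: 4:08 (min:sec) = 248 s; 36,000 × 248 × 3 × 1 = 26,784,000 bytes.
Total = 1,891,310,400 bytes = 1.8 GiB.

1.8 GiB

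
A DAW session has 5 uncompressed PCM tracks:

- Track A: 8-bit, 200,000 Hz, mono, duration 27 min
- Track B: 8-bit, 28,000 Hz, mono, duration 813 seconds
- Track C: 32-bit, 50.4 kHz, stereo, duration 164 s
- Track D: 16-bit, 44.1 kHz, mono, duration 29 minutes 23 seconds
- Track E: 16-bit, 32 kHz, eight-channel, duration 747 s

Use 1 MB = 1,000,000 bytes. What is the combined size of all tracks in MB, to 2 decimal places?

950.85 MB

Track A: 27 min = 1,620 s; 200,000 × 1,620 × 1 × 1 = 324,000,000 bytes.
Track B: 28,000 × 813 × 1 × 1 = 22,764,000 bytes.
Track C: 50,400 × 164 × 4 × 2 = 66,124,800 bytes.
Track D: 29 minutes 23 seconds = 1,763 s; 44,100 × 1,763 × 2 × 1 = 155,496,600 bytes.
Track E: 32,000 × 747 × 2 × 8 = 382,464,000 bytes.
Total = 950,849,400 bytes = 950.85 MB.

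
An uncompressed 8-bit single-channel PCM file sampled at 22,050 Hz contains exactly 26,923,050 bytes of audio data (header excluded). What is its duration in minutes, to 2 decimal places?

Byte rate = 22,050 × 1 × 1 = 22,050 bytes/s.
Duration = 26,923,050 / 22,050 = 1,221 s.
1,221 s / 60 = 20.35 minutes.

20.35 minutes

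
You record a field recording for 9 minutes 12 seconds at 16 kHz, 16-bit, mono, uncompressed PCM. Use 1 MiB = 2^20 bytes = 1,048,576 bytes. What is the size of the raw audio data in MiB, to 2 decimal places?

16.85 MiB

Duration = 9 minutes 12 seconds = 552 s.
Bytes = 16,000 samples/s × 552 s × 2 bytes/sample × 1 ch = 17,664,000 bytes.
17,664,000 / 1,048,576 = 16.85 MiB.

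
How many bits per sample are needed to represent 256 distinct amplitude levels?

8 bits

log2(256) = 8.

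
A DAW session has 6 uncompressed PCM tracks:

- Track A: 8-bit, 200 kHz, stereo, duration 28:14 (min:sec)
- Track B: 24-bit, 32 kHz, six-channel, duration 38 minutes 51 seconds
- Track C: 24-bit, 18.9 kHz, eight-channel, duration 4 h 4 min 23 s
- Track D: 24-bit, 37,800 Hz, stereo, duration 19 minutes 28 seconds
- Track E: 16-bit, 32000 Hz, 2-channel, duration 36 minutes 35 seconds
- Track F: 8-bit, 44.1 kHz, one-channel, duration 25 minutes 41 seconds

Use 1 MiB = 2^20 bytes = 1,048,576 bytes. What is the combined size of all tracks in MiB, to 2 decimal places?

8855.07 MiB

Track A: 28:14 (min:sec) = 1,694 s; 200,000 × 1,694 × 1 × 2 = 677,600,000 bytes.
Track B: 38 minutes 51 seconds = 2,331 s; 32,000 × 2,331 × 3 × 6 = 1,342,656,000 bytes.
Track C: 4 h 4 min 23 s = 14,663 s; 18,900 × 14,663 × 3 × 8 = 6,651,136,800 bytes.
Track D: 19 minutes 28 seconds = 1,168 s; 37,800 × 1,168 × 3 × 2 = 264,902,400 bytes.
Track E: 36 minutes 35 seconds = 2,195 s; 32,000 × 2,195 × 2 × 2 = 280,960,000 bytes.
Track F: 25 minutes 41 seconds = 1,541 s; 44,100 × 1,541 × 1 × 1 = 67,958,100 bytes.
Total = 9,285,213,300 bytes = 8855.07 MiB.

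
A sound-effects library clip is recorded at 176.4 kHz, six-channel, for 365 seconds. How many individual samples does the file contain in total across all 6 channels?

386,316,000 samples

176,400 × 365 s × 6 ch = 386,316,000 samples.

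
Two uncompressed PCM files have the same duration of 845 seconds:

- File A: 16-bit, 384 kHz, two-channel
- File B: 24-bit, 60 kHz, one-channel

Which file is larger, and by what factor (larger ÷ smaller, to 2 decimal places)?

File A: 384,000 × 2 × 2 = 1,536,000 bytes/s.
File B: 60,000 × 3 × 1 = 180,000 bytes/s.
File A is larger; ratio = 1,297,920,000 / 152,100,000 = 8.53.

File A, by a factor of 8.53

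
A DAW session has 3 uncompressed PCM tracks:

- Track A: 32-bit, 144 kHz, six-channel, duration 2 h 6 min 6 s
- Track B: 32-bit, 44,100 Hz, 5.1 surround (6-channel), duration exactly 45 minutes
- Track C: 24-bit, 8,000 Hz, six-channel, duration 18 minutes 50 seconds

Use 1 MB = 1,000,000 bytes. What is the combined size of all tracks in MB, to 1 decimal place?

Track A: 2 h 6 min 6 s = 7,566 s; 144,000 × 7,566 × 4 × 6 = 26,148,096,000 bytes.
Track B: exactly 45 minutes = 2,700 s; 44,100 × 2,700 × 4 × 6 = 2,857,680,000 bytes.
Track C: 18 minutes 50 seconds = 1,130 s; 8,000 × 1,130 × 3 × 6 = 162,720,000 bytes.
Total = 29,168,496,000 bytes = 29168.5 MB.

29168.5 MB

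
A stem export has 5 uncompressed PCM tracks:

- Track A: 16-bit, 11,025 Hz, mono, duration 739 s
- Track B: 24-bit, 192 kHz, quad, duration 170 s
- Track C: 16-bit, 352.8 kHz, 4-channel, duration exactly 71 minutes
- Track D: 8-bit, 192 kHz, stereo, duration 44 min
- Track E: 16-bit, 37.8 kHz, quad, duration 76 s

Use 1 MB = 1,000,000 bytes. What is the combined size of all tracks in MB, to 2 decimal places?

13468.14 MB

Track A: 11,025 × 739 × 2 × 1 = 16,294,950 bytes.
Track B: 192,000 × 170 × 3 × 4 = 391,680,000 bytes.
Track C: exactly 71 minutes = 4,260 s; 352,800 × 4,260 × 2 × 4 = 12,023,424,000 bytes.
Track D: 44 min = 2,640 s; 192,000 × 2,640 × 1 × 2 = 1,013,760,000 bytes.
Track E: 37,800 × 76 × 2 × 4 = 22,982,400 bytes.
Total = 13,468,141,350 bytes = 13468.14 MB.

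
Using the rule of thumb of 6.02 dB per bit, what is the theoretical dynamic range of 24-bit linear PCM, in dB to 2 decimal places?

24 × 6.02 = 144.48 dB.

144.48 dB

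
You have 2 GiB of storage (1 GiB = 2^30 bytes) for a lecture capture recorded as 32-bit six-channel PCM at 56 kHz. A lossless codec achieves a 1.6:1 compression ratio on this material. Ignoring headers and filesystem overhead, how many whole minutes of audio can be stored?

Uncompressed byte rate = 56,000 × 4 × 6 = 1,344,000 bytes/s.
After 1.6:1 compression, effective rate ≈ 840000 bytes/s.
Capacity = 2 × 1,073,741,824 = 2,147,483,648 bytes.
2,147,483,648 / effective rate ≈ 2556.53 s → 42 minutes.

42 minutes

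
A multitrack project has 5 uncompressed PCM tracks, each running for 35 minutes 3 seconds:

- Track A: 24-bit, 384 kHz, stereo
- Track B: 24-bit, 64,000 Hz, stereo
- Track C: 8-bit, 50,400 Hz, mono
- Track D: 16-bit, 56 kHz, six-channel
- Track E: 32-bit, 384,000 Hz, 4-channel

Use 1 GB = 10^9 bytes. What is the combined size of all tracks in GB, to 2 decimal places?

35 minutes 3 seconds = 2,103 s.
Track A: 384,000 × 2,103 × 3 × 2 = 4,845,312,000 bytes.
Track B: 64,000 × 2,103 × 3 × 2 = 807,552,000 bytes.
Track C: 50,400 × 2,103 × 1 × 1 = 105,991,200 bytes.
Track D: 56,000 × 2,103 × 2 × 6 = 1,413,216,000 bytes.
Track E: 384,000 × 2,103 × 4 × 4 = 12,920,832,000 bytes.
Total = 20,092,903,200 bytes = 20.09 GB.

20.09 GB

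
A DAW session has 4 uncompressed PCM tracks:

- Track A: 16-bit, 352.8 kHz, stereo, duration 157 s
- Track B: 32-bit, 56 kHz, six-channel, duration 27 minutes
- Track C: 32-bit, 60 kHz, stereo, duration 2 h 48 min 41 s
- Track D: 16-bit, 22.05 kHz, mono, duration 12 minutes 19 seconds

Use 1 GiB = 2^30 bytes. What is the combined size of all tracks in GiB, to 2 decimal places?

Track A: 352,800 × 157 × 2 × 2 = 221,558,400 bytes.
Track B: 27 minutes = 1,620 s; 56,000 × 1,620 × 4 × 6 = 2,177,280,000 bytes.
Track C: 2 h 48 min 41 s = 10,121 s; 60,000 × 10,121 × 4 × 2 = 4,858,080,000 bytes.
Track D: 12 minutes 19 seconds = 739 s; 22,050 × 739 × 2 × 1 = 32,589,900 bytes.
Total = 7,289,508,300 bytes = 6.79 GiB.

6.79 GiB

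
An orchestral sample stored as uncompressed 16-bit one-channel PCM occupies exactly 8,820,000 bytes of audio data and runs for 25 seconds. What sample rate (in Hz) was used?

Bytes = sample_rate × seconds × bytes_per_sample × channels.
sample_rate = 8,820,000 / (25 × 2 × 1) = 8,820,000 / 50 = 176,400 Hz.

176,400 Hz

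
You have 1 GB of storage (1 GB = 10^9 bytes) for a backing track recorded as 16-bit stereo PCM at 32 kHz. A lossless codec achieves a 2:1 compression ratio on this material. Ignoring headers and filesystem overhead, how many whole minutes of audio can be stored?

Uncompressed byte rate = 32,000 × 2 × 2 = 128,000 bytes/s.
After 2:1 compression, effective rate ≈ 64000 bytes/s.
Capacity = 1 × 1,000,000,000 = 1,000,000,000 bytes.
1,000,000,000 / effective rate ≈ 15625 s → 260 minutes.

260 minutes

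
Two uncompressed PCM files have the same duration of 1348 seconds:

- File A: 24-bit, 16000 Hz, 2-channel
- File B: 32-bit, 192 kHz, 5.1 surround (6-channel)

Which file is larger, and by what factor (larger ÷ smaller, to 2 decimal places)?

File B, by a factor of 48.00

File A: 16,000 × 3 × 2 = 96,000 bytes/s.
File B: 192,000 × 4 × 6 = 4,608,000 bytes/s.
File B is larger; ratio = 6,211,584,000 / 129,408,000 = 48.00.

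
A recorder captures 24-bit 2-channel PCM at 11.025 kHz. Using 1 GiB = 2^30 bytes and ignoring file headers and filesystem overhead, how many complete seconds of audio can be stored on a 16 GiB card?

Uncompressed byte rate = 11,025 × 3 × 2 = 66,150 bytes/s.
Capacity = 16 × 1,073,741,824 = 17,179,869,184 bytes.
17,179,869,184 / 66,150 ≈ 259710.8 s → 259,710 seconds.

259,710 seconds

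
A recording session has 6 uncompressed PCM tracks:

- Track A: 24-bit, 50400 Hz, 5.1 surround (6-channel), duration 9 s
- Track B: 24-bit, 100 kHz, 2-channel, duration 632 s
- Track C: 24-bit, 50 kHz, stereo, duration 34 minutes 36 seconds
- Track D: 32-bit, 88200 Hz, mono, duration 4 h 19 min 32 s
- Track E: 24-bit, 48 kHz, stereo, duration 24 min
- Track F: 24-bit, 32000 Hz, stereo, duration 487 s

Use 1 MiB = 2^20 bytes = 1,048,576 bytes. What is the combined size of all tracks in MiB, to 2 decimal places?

6687.35 MiB

Track A: 50,400 × 9 × 3 × 6 = 8,164,800 bytes.
Track B: 100,000 × 632 × 3 × 2 = 379,200,000 bytes.
Track C: 34 minutes 36 seconds = 2,076 s; 50,000 × 2,076 × 3 × 2 = 622,800,000 bytes.
Track D: 4 h 19 min 32 s = 15,572 s; 88,200 × 15,572 × 4 × 1 = 5,493,801,600 bytes.
Track E: 24 min = 1,440 s; 48,000 × 1,440 × 3 × 2 = 414,720,000 bytes.
Track F: 32,000 × 487 × 3 × 2 = 93,504,000 bytes.
Total = 7,012,190,400 bytes = 6687.35 MiB.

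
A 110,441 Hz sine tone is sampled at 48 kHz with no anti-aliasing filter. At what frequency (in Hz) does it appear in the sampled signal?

14,441 Hz

Nyquist = 48,000/2 = 24,000 Hz; 110,441 Hz exceeds it.
Alias = |110,441 − 2×48,000| = |110,441 − 96,000| = 14,441 Hz.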